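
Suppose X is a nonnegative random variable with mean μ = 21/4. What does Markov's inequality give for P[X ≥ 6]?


μ = E[X] = 21/4, a = 6.
Markov: P[X ≥ 6] ≤ μ/a = (21/4)/6 = 7/8.
Numerically: ≈ 0.87500.
(Since a = 6 > μ = 5.25000, the bound 7/8 is < 1 and informative.)

P[X ≥ 6] ≤ 7/8 ≈ 0.87500.


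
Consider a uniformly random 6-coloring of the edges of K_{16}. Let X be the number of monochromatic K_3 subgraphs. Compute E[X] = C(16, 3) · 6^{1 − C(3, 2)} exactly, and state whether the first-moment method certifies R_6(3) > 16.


E[X] = C(16, 3) · 6^{1 − 3} = 560 · 6^{−2} = 560/36.
As a reduced fraction: E[X] = 140/9 ≈ 15.555556.
Is E[X] < 1? NO.
Since E[X] ≥ 1, the first-moment bound is inconclusive at n = 16; it does NOT by itself certify R_6(3) > 16.

E[X] = 140/9 ≈ 15.555556; E[X] ≥ 1; first-moment method inconclusive here.


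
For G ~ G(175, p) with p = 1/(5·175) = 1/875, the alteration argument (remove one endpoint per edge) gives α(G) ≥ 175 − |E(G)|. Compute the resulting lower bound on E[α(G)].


E[|E(G)|] = C(175, 2)·p = 15225 · (1/875) = 87/5.
E[α(G)] ≥ n − E[|E(G)|] = 175 − 87/5 = 788/5.
Numerically: ≈ 157.60000.
(This is only a lower bound; the true E[α(G)] may be larger.)

E[α(G)] ≥ 788/5 ≈ 157.60000.


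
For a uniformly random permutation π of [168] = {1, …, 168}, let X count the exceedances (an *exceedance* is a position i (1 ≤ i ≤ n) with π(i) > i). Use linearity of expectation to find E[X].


Write X = Σ_{i=1}^{168} X_i, where X_i = 1_{π(i) > i}.
For each fixed i, π(i) is uniform over {1, …, 168} (marginal of a uniform permutation), so P[π(i) > i] = (n − i)/n. Summing: Σ_{i=1}^{168} (n − i)/n = (0 + 1 + … + 167)/168 = 168(168 − 1)/(2·168) = (168 − 1)/2.
Hence E[X] = Σ_{i=1}^{168} (168 − i)/168 = 167/2 ≈ 83.500000.

E[X] = 167/2 = 83.500000.


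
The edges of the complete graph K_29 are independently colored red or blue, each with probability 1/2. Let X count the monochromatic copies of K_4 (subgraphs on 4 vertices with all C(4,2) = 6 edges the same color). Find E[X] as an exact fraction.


Let X = Σ_S X_S over the C(29, 4) = 23751 subsets S of size 4, where X_S = 1 if the K_4 on S is monochromatic.
For a fixed S, the K_4 on S has C(4, 2) = 6 edges. P[all 6 edges red] = (1/2)^6, and likewise for blue, so P[monochromatic] = 2·(1/2)^6 = 2^{1 − 6} = 1/32.
By linearity of expectation: E[X] = C(29, 4) · 2^{1 − 6} = 23751 · 1/32 = 23751/32.
Numerically: E[X] ≈ 742.219.

E[X] = C(29,4)·2^(1−C(4,2)) = 23751/32 ≈ 742.219.


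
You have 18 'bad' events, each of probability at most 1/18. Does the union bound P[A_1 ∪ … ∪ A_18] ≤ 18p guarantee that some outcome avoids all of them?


Union bound: P[∪_{i=1}^{18} A_i] ≤ Σ_i P[A_i] ≤ 18·p = 18·(1/18) = 1.
Numerically: 1 ≈ 1.00000.
Is 1 < 1? NO.
Since the bound 1 is ≥ 1, the union bound is uninformative here; it does NOT by itself certify existence.

18·p = 1 ≈ 1.00000; existence NOT certified by the union bound.


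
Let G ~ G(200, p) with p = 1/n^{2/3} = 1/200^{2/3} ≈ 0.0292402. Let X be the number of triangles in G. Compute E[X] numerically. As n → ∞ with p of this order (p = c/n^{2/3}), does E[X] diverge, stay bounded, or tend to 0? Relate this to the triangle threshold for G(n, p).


Number of potential triangles: C(200, 3) = 1313400.
Each occurs with probability p³ ≈ (0.0292402)³ ≈ 2.50000000e-05.
By linearity: E[X] = C(200, 3)·p³ ≈ 1313400 · 2.50000000e-05 ≈ 32.835000.
Since α = 2/3 < 1, p = c/n^{2/3} ≫ 1/n is above the triangle threshold p ~ 1/n. Asymptotically E[X] ~ (c³/6)·n^{3(1−α)} = (1³/6)·n^{1} → ∞; triangles are abundant w.h.p.

E[X] ≈ 32.835000; in regime p = Θ(1/n^{2/3}) E[X] diverges (above the triangle threshold p ~ 1/n).


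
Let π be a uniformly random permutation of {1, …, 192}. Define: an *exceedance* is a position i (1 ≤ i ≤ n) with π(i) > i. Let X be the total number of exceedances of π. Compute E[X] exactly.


Write X = Σ_{i=1}^{192} X_i, where X_i = 1_{π(i) > i}.
For each fixed i, π(i) is uniform over {1, …, 192} (marginal of a uniform permutation), so P[π(i) > i] = (n − i)/n. Summing: Σ_{i=1}^{192} (n − i)/n = (0 + 1 + … + 191)/192 = 192(192 − 1)/(2·192) = (192 − 1)/2.
Hence E[X] = Σ_{i=1}^{192} (192 − i)/192 = 191/2 ≈ 95.500000.

E[X] = 191/2 = 95.500000.


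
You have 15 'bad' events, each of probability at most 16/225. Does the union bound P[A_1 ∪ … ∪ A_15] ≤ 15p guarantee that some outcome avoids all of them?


Union bound: P[∪_{i=1}^{15} A_i] ≤ Σ_i P[A_i] ≤ 15·p = 15·(16/225) = 16/15.
Numerically: 16/15 ≈ 1.06667.
Is 16/15 < 1? NO.
Since the bound 16/15 is ≥ 1, the union bound is uninformative here; it does NOT by itself certify existence.

15·p = 16/15 ≈ 1.06667; existence NOT certified by the union bound.


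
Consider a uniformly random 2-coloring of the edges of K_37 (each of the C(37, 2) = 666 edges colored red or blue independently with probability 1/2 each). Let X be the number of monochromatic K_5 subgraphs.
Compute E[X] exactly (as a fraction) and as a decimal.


Let X = Σ_S X_S over the C(37, 5) = 435897 subsets S of size 5, where X_S = 1 if the K_5 on S is monochromatic.
For a fixed S, the K_5 on S has C(5, 2) = 10 edges. P[all 10 edges red] = (1/2)^10, and likewise for blue, so P[monochromatic] = 2·(1/2)^10 = 2^{1 − 10} = 1/512.
By linearity: E[X] = C(37, 5) · 2^{1 − 10} = 435897 · 1/512 = 435897/512.
Numerically: E[X] ≈ 851.361.

E[X] = C(37,5)·2^(1−C(5,2)) = 435897/512 ≈ 851.361.


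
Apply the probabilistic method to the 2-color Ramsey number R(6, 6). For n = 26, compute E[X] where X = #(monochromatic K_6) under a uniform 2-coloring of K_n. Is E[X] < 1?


E[X] = C(26, 6) · 2^{1 − 15} = 230230 · 2^{−14} = 230230/16384.
As a reduced fraction: E[X] = 115115/8192 ≈ 14.052124.
Is E[X] < 1? NO.
Since E[X] ≥ 1, the first-moment bound is inconclusive at n = 26; it does NOT by itself certify R(6, 6) > 26.

E[X] = 115115/8192 ≈ 14.052124; E[X] ≥ 1; first-moment method inconclusive here.


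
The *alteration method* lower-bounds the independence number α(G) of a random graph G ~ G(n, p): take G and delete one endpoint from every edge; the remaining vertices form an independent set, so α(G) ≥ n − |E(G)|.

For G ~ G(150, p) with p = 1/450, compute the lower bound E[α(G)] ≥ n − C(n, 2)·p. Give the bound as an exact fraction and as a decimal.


E[|E(G)|] = C(150, 2)·p = 11175 · (1/450) = 149/6.
E[α(G)] ≥ n − E[|E(G)|] = 150 − 149/6 = 751/6.
Numerically: ≈ 125.1667.
(This is only a lower bound; the true E[α(G)] may be larger.)

E[α(G)] ≥ 751/6 ≈ 125.1667.


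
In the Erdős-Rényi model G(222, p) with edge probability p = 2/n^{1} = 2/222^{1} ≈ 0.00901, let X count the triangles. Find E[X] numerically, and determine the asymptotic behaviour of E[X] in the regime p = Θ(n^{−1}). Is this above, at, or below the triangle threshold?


Number of potential triangles: C(222, 3) = 1798940.
Each occurs with probability p³ ≈ (0.00901)³ ≈ 7.31191e-07.
By linearity: E[X] = C(222, 3)·p³ ≈ 1798940 · 7.31191e-07 ≈ 1.315.
Here α = 1, so p = 2/n is exactly at the triangle threshold p ~ 1/n. Asymptotically E[X] → c³/6 = 2³/6 = 4/3 ≈ 1.333, a bounded constant. In this regime the triangle count is asymptotically Poisson(c³/6).

E[X] ≈ 1.315; in regime p = Θ(1/n^{1}) E[X] stays bounded (at the triangle threshold p ~ 1/n).


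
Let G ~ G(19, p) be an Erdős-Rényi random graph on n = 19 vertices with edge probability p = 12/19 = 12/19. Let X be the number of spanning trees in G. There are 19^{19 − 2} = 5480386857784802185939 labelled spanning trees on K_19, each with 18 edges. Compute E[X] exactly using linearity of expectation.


K_19 has 19^{19 − 2} = 5480386857784802185939 labelled spanning trees.
For each such spanning tree H, let X_H = 1 if all 18 edges of H are present in G. Then P[X_H = 1] = p^{18} = (12/19)^{18} = 26623333280885243904/104127350297911241532841.
Summing the indicators: E[X] = Σ_H E[X_H] = 5480386857784802185939 · p^{18} = 5480386857784802185939 · 26623333280885243904/104127350297911241532841 = 26623333280885243904/19.
Numerically: E[X] ≈ 1.401e+18.

E[X] = 5480386857784802185939 · (12/19)^{18} = 26623333280885243904/19 ≈ 1.401e+18.


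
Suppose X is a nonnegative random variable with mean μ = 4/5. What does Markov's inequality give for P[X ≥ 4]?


μ = E[X] = 4/5, a = 4.
Markov: P[X ≥ 4] ≤ μ/a = (4/5)/4 = 1/5.
Numerically: ≈ 0.200.
(Since a = 4 > μ = 0.800, the bound 1/5 is < 1 and informative.)

P[X ≥ 4] ≤ 1/5 ≈ 0.200.


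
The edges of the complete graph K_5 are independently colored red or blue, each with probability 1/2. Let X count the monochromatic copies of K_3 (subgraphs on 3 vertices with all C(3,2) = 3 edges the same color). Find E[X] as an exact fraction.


Let X = Σ_S X_S over the C(5, 3) = 10 subsets S of size 3, where X_S = 1 if the K_3 on S is monochromatic.
For a fixed S, the K_3 on S has C(3, 2) = 3 edges. P[all 3 edges red] = (1/2)^3, and likewise for blue, so P[monochromatic] = 2·(1/2)^3 = 2^{1 − 3} = 1/4.
Summing: E[X] = C(5, 3) · 2^{1 − 3} = 10 · 1/4 = 5/2.
Numerically: E[X] ≈ 2.500000.

E[X] = C(5,3)·2^(1−C(3,2)) = 5/2 ≈ 2.500000.


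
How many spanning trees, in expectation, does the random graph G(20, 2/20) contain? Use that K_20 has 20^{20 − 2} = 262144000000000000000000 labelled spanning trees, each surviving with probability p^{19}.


K_20 has 20^{20 − 2} = 262144000000000000000000 labelled spanning trees.
For each such spanning tree H, let X_H = 1 if all 19 edges of H are present in G. Then P[X_H = 1] = p^{19} = (1/10)^{19} = 1/10000000000000000000.
Summing the indicators: E[X] = Σ_H E[X_H] = 262144000000000000000000 · p^{19} = 262144000000000000000000 · 1/10000000000000000000 = 131072/5.
Numerically: E[X] ≈ 26214.

E[X] = 262144000000000000000000 · (1/10)^{19} = 131072/5 ≈ 26214.


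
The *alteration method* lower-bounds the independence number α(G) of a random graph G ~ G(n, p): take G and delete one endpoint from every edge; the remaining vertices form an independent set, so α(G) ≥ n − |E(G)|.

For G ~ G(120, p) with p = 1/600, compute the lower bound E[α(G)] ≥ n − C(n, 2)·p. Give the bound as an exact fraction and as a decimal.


E[|E(G)|] = C(120, 2)·p = 7140 · (1/600) = 119/10.
E[α(G)] ≥ n − E[|E(G)|] = 120 − 119/10 = 1081/10.
Numerically: ≈ 108.1000.
(This is only a lower bound; the true E[α(G)] may be larger.)

E[α(G)] ≥ 1081/10 ≈ 108.1000.


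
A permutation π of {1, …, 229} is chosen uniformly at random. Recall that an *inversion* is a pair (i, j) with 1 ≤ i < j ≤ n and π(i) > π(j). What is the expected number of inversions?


Write X = Σ X_I over the C(229, 2) = 26106 pairs i < j, with X_I the indicator of one inversion.
There are 26106 indicators.
For each fixed pair i < j, the values π(i) and π(j) are two distinct elements of {1, …, 229} in uniformly random order; by symmetry P[π(i) > π(j)] = 1/2.
By linearity: E[X] = 26106 · (1/2) = C(229, 2) · (1/2) = 26106/2 = 13053 ≈ 13053.00000.

E[X] = 13053 = 13053.00000.


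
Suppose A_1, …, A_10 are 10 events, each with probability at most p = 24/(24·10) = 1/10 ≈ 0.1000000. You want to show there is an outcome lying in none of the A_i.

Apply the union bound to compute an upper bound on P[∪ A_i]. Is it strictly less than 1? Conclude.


Union bound: P[∪_{i=1}^{10} A_i] ≤ Σ_i P[A_i] ≤ 10·p = 10·(1/10) = 1.
Numerically: 1 ≈ 1.0000000.
Is 1 < 1? NO.
Since the bound 1 is ≥ 1, the union bound is uninformative here; it does NOT by itself certify existence.

10·p = 1 ≈ 1.0000000; existence NOT certified by the union bound.


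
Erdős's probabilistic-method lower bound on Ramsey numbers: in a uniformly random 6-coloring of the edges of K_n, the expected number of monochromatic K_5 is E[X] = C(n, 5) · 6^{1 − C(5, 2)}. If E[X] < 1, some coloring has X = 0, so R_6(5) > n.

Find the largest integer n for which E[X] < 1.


We need C(n, 5) · 6^{1 − 10} < 1, i.e. C(n, 5) < 6^{10 − 1} = 10077696.
Check values of n near the boundary:
  n = 63: C(63, 5) = 7028847; 7028847 < 10077696? YES
  n = 64: C(64, 5) = 7624512; 7624512 < 10077696? YES
  n = 65: C(65, 5) = 8259888; 8259888 < 10077696? YES
  n = 66: C(66, 5) = 8936928; 8936928 < 10077696? YES
  n = 67: C(67, 5) = 9657648; 9657648 < 10077696? YES
  n = 68: C(68, 5) = 10424128; 10424128 < 10077696? NO
The largest n with C(n, 5) < 10077696 is n = 67 (where E[X] = 67067/69984 ≈ 0.958). Hence R_6(5) > 67, i.e. R_6(5) ≥ 68.

Largest n = 67; hence R_6(5) > 67.


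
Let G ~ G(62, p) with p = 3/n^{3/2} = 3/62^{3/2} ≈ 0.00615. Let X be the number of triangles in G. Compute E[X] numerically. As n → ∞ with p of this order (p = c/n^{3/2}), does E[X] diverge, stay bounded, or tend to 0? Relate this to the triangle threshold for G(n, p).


Number of potential triangles: C(62, 3) = 37820.
Each occurs with probability p³ ≈ (0.00615)³ ≈ 2.32060e-07.
By linearity: E[X] = C(62, 3)·p³ ≈ 37820 · 2.32060e-07 ≈ 0.009.
Since α = 3/2 > 1, p = c/n^{3/2} = o(1/n) is below the triangle threshold p ~ 1/n. Asymptotically E[X] ~ (c³/6)·n^{3(1−α)} = (3³/6)·n^{-1.5} → 0, so by Markov's inequality G has no triangles w.h.p.

E[X] ≈ 0.009; in regime p = Θ(1/n^{3/2}) E[X] tends to 0 (below the triangle threshold p ~ 1/n).


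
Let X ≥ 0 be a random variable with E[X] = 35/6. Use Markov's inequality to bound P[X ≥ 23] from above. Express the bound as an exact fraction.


μ = E[X] = 35/6, a = 23.
Markov: P[X ≥ 23] ≤ μ/a = (35/6)/23 = 35/138.
Numerically: ≈ 0.254.
(Since a = 23 > μ = 5.833, the bound 35/138 is < 1 and informative.)

P[X ≥ 23] ≤ 35/138 ≈ 0.254.


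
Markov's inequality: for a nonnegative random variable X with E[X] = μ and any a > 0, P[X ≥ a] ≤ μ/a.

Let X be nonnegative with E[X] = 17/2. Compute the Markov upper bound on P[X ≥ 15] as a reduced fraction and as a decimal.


μ = E[X] = 17/2, a = 15.
Markov: P[X ≥ 15] ≤ μ/a = (17/2)/15 = 17/30.
Numerically: ≈ 0.567.
(Since a = 15 > μ = 8.500, the bound 17/30 is < 1 and informative.)

P[X ≥ 15] ≤ 17/30 ≈ 0.567.


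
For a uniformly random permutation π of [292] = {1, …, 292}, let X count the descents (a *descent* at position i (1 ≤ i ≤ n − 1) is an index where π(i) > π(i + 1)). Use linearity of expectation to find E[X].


Write X = Σ X_I over i = 1, …, 291, with X_I the indicator of one descent.
There are 291 indicators.
For each fixed i, the pair (π(i), π(i+1)) is a uniformly random ordered pair of distinct values from {1, …, 292}; by symmetry P[π(i) > π(i+1)] = 1/2.
By linearity: E[X] = 291 · (1/2) = (292 − 1) · (1/2) = 291/2 ≈ 145.500.

E[X] = 291/2 = 145.500.


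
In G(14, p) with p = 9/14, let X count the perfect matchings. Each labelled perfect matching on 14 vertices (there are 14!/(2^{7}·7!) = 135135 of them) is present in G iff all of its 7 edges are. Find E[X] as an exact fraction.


K_14 has 14!/(2^{7}·7!) = 135135 labelled perfect matchings.
For each such perfect matching H, let X_H = 1 if all 7 edges of H are present in G. Then P[X_H = 1] = p^{7} = (9/14)^{7} = 4782969/105413504.
By linearity: E[X] = Σ_H E[X_H] = 135135 · p^{7} = 135135 · 4782969/105413504 = 92335216545/15059072.
Numerically: E[X] ≈ 6131.53.

E[X] = 135135 · (9/14)^{7} = 92335216545/15059072 ≈ 6131.53.


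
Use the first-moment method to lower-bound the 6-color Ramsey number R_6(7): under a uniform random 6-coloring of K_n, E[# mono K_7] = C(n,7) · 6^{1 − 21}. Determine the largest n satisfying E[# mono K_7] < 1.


We need C(n, 7) · 6^{1 − 21} < 1, i.e. C(n, 7) < 6^{21 − 1} = 3656158440062976.
Check values of n near the boundary:
  n = 566: C(566, 7) = 3557206237959440; 3557206237959440 < 3656158440062976? YES
  n = 567: C(567, 7) = 3601671315933933; 3601671315933933 < 3656158440062976? YES
  n = 568: C(568, 7) = 3646611956239704; 3646611956239704 < 3656158440062976? YES
  n = 569: C(569, 7) = 3692032389858348; 3692032389858348 < 3656158440062976? NO
The largest n with C(n, 7) < 3656158440062976 is n = 568 (where E[X] = 16882462760369/16926659444736 ≈ 0.997). Hence R_6(7) > 568, i.e. R_6(7) ≥ 569.

Largest n = 568; hence R_6(7) > 568.


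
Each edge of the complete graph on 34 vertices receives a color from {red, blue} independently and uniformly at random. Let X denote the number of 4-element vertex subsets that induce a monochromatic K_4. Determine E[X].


Let X = Σ_S X_S over the C(34, 4) = 46376 subsets S of size 4, where X_S = 1 if the K_4 on S is monochromatic.
For a fixed S, the K_4 on S has C(4, 2) = 6 edges. P[all 6 edges red] = (1/2)^6, and likewise for blue, so P[monochromatic] = 2·(1/2)^6 = 2^{1 − 6} = 1/32.
By linearity: E[X] = C(34, 4) · 2^{1 − 6} = 46376 · 1/32 = 5797/4.
Numerically: E[X] ≈ 1449.250000.

E[X] = C(34,4)·2^(1−C(4,2)) = 5797/4 ≈ 1449.250000.


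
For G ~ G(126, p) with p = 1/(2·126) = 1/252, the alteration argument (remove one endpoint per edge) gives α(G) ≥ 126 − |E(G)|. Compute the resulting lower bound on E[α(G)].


E[|E(G)|] = C(126, 2)·p = 7875 · (1/252) = 125/4.
E[α(G)] ≥ n − E[|E(G)|] = 126 − 125/4 = 379/4.
Numerically: ≈ 94.750000.
(This is only a lower bound; the true E[α(G)] may be larger.)

E[α(G)] ≥ 379/4 ≈ 94.750000.


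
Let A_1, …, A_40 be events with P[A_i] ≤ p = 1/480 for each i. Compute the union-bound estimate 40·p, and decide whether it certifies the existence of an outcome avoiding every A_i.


Union bound: P[∪_{i=1}^{40} A_i] ≤ Σ_i P[A_i] ≤ 40·p = 40·(1/480) = 1/12.
Numerically: 1/12 ≈ 0.0833333.
Is 1/12 < 1? YES.
Since P[∪ A_i] ≤ 1/12 < 1, the complement has P[∩ A_i^c] ≥ 1 − 1/12 = 11/12 > 0, so some outcome avoids every A_i.

40·p = 1/12 ≈ 0.0833333; existence CERTIFIED by the union bound.


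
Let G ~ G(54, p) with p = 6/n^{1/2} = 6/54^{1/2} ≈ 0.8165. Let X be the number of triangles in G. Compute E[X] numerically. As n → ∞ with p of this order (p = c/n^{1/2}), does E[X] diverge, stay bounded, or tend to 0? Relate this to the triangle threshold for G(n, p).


Number of potential triangles: C(54, 3) = 24804.
Each occurs with probability p³ ≈ (0.8165)³ ≈ 5.4433105e-01.
By linearity: E[X] = C(54, 3)·p³ ≈ 24804 · 5.4433105e-01 ≈ 13501.58746.
Since α = 1/2 < 1, p = c/n^{1/2} ≫ 1/n is above the triangle threshold p ~ 1/n. Asymptotically E[X] ~ (c³/6)·n^{3(1−α)} = (6³/6)·n^{1.5} → ∞; triangles are abundant w.h.p.

E[X] ≈ 13501.58746; in regime p = Θ(1/n^{1/2}) E[X] diverges (above the triangle threshold p ~ 1/n).


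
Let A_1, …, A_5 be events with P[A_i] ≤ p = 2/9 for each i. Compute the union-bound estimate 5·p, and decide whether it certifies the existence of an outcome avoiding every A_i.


Union bound: P[∪_{i=1}^{5} A_i] ≤ Σ_i P[A_i] ≤ 5·p = 5·(2/9) = 10/9.
Numerically: 10/9 ≈ 1.1111.
Is 10/9 < 1? NO.
Since the bound 10/9 is ≥ 1, the union bound is uninformative here; it does NOT by itself certify existence.

5·p = 10/9 ≈ 1.1111; existence NOT certified by the union bound.


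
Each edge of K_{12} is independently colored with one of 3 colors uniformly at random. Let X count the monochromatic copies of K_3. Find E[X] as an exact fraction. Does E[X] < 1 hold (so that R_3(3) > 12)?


E[X] = C(12, 3) · 3^{1 − 3} = 220 · 3^{−2} = 220/9.
As a reduced fraction: E[X] = 220/9 ≈ 24.44444.
Is E[X] < 1? NO.
Since E[X] ≥ 1, the first-moment bound is inconclusive at n = 12; it does NOT by itself certify R_3(3) > 12.

E[X] = 220/9 ≈ 24.44444; E[X] ≥ 1; first-moment method inconclusive here.


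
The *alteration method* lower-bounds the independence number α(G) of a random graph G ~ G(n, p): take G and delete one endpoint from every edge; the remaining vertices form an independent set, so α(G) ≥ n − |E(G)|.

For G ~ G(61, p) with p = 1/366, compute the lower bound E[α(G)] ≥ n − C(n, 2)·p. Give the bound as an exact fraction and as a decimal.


E[|E(G)|] = C(61, 2)·p = 1830 · (1/366) = 5.
E[α(G)] ≥ n − E[|E(G)|] = 61 − 5 = 56.
Numerically: ≈ 56.00000.
(This is only a lower bound; the true E[α(G)] may be larger.)

E[α(G)] ≥ 56 ≈ 56.00000.


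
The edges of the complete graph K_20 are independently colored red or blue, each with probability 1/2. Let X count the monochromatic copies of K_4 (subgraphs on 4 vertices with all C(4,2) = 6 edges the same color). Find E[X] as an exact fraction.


Let X = Σ_S X_S over the C(20, 4) = 4845 subsets S of size 4, where X_S = 1 if the K_4 on S is monochromatic.
For a fixed S, the K_4 on S has C(4, 2) = 6 edges. P[all 6 edges red] = (1/2)^6, and likewise for blue, so P[monochromatic] = 2·(1/2)^6 = 2^{1 − 6} = 1/32.
By linearity of expectation: E[X] = C(20, 4) · 2^{1 − 6} = 4845 · 1/32 = 4845/32.
Numerically: E[X] ≈ 151.406.

E[X] = C(20,4)·2^(1−C(4,2)) = 4845/32 ≈ 151.406.


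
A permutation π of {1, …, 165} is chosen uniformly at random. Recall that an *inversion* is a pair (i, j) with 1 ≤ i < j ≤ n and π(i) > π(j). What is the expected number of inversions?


Write X = Σ X_I over the C(165, 2) = 13530 pairs i < j, with X_I the indicator of one inversion.
There are 13530 indicators.
For each fixed pair i < j, the values π(i) and π(j) are two distinct elements of {1, …, 165} in uniformly random order; by symmetry P[π(i) > π(j)] = 1/2.
By linearity: E[X] = 13530 · (1/2) = C(165, 2) · (1/2) = 13530/2 = 6765 ≈ 6765.000.

E[X] = 6765 = 6765.000.


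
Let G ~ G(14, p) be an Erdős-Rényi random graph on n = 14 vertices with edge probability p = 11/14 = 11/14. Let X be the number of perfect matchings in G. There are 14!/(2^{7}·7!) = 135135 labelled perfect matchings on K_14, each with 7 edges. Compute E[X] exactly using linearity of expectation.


K_14 has 14!/(2^{7}·7!) = 135135 labelled perfect matchings.
For each such perfect matching H, let X_H = 1 if all 7 edges of H are present in G. Then P[X_H = 1] = p^{7} = (11/14)^{7} = 19487171/105413504.
Summing the indicators: E[X] = Σ_H E[X_H] = 135135 · p^{7} = 135135 · 19487171/105413504 = 376199836155/15059072.
Numerically: E[X] ≈ 2.5e+04.

E[X] = 135135 · (11/14)^{7} = 376199836155/15059072 ≈ 2.5e+04.


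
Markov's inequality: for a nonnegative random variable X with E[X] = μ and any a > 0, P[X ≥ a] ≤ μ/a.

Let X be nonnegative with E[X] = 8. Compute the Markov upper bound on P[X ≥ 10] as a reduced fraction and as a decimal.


μ = E[X] = 8, a = 10.
Markov: P[X ≥ 10] ≤ μ/a = (8)/10 = 4/5.
Numerically: ≈ 0.800.
(Since a = 10 > μ = 8.000, the bound 4/5 is < 1 and informative.)

P[X ≥ 10] ≤ 4/5 ≈ 0.800.


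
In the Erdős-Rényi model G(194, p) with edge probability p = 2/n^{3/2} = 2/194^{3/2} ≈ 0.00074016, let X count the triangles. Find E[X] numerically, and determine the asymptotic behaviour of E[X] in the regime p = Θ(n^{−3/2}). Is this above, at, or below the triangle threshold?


Number of potential triangles: C(194, 3) = 1198144.
Each occurs with probability p³ ≈ (0.00074016)³ ≈ 4.0549192e-10.
By linearity: E[X] = C(194, 3)·p³ ≈ 1198144 · 4.0549192e-10 ≈ 0.00049.
Since α = 3/2 > 1, p = c/n^{3/2} = o(1/n) is below the triangle threshold p ~ 1/n. Asymptotically E[X] ~ (c³/6)·n^{3(1−α)} = (2³/6)·n^{-1.5} → 0, so by Markov's inequality G has no triangles w.h.p.

E[X] ≈ 0.00049; in regime p = Θ(1/n^{3/2}) E[X] tends to 0 (below the triangle threshold p ~ 1/n).


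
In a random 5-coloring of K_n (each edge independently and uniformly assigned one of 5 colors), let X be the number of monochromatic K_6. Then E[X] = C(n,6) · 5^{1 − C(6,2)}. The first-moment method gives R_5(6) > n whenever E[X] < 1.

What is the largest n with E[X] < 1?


We need C(n, 6) · 5^{1 − 15} < 1, i.e. C(n, 6) < 5^{15 − 1} = 6103515625.
Check values of n near the boundary:
  n = 127: C(127, 6) = 5169379425; 5169379425 < 6103515625? YES
  n = 128: C(128, 6) = 5423611200; 5423611200 < 6103515625? YES
  n = 129: C(129, 6) = 5688177600; 5688177600 < 6103515625? YES
  n = 130: C(130, 6) = 5963412000; 5963412000 < 6103515625? YES
  n = 131: C(131, 6) = 6249655776; 6249655776 < 6103515625? NO
The largest n with C(n, 6) < 6103515625 is n = 130 (where E[X] = 47707296/48828125 ≈ 0.97705). Hence R_5(6) > 130, i.e. R_5(6) ≥ 131.

Largest n = 130; hence R_5(6) > 130.


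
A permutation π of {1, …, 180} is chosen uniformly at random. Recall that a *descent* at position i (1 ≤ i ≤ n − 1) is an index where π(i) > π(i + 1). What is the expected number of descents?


Write X = Σ X_I over i = 1, …, 179, with X_I the indicator of one descent.
There are 179 indicators.
For each fixed i, the pair (π(i), π(i+1)) is a uniformly random ordered pair of distinct values from {1, …, 180}; by symmetry P[π(i) > π(i+1)] = 1/2.
By linearity: E[X] = 179 · (1/2) = (180 − 1) · (1/2) = 179/2 ≈ 89.5000.

E[X] = 179/2 = 89.5000.


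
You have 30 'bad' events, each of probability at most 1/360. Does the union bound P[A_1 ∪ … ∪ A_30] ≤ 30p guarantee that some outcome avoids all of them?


Union bound: P[∪_{i=1}^{30} A_i] ≤ Σ_i P[A_i] ≤ 30·p = 30·(1/360) = 1/12.
Numerically: 1/12 ≈ 0.0833.
Is 1/12 < 1? YES.
Since P[∪ A_i] ≤ 1/12 < 1, the complement has P[∩ A_i^c] ≥ 1 − 1/12 = 11/12 > 0, so some outcome avoids every A_i.

30·p = 1/12 ≈ 0.0833; existence CERTIFIED by the union bound.


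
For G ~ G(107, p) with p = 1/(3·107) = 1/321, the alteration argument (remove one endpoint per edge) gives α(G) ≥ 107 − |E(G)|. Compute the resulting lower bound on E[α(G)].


E[|E(G)|] = C(107, 2)·p = 5671 · (1/321) = 53/3.
E[α(G)] ≥ n − E[|E(G)|] = 107 − 53/3 = 268/3.
Numerically: ≈ 89.3333.
(This is only a lower bound; the true E[α(G)] may be larger.)

E[α(G)] ≥ 268/3 ≈ 89.3333.


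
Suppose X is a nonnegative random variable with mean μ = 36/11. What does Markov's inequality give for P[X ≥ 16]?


μ = E[X] = 36/11, a = 16.
Markov: P[X ≥ 16] ≤ μ/a = (36/11)/16 = 9/44.
Numerically: ≈ 0.20455.
(Since a = 16 > μ = 3.27273, the bound 9/44 is < 1 and informative.)

P[X ≥ 16] ≤ 9/44 ≈ 0.20455.


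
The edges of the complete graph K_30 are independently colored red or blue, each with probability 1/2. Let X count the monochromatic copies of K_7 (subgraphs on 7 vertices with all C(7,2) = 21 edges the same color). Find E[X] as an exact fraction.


Let X = Σ_S X_S over the C(30, 7) = 2035800 subsets S of size 7, where X_S = 1 if the K_7 on S is monochromatic.
For a fixed S, the K_7 on S has C(7, 2) = 21 edges. P[all 21 edges red] = (1/2)^21, and likewise for blue, so P[monochromatic] = 2·(1/2)^21 = 2^{1 − 21} = 1/1048576.
Summing: E[X] = C(30, 7) · 2^{1 − 21} = 2035800 · 1/1048576 = 254475/131072.
Numerically: E[X] ≈ 1.941490.

E[X] = C(30,7)·2^(1−C(7,2)) = 254475/131072 ≈ 1.941490.


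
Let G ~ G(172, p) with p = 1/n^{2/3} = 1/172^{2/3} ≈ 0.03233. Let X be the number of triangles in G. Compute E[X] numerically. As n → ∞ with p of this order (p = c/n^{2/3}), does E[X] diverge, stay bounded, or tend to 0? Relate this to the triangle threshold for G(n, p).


Number of potential triangles: C(172, 3) = 833340.
Each occurs with probability p³ ≈ (0.03233)³ ≈ 3.380206e-05.
By linearity: E[X] = C(172, 3)·p³ ≈ 833340 · 3.380206e-05 ≈ 28.1686.
Since α = 2/3 < 1, p = c/n^{2/3} ≫ 1/n is above the triangle threshold p ~ 1/n. Asymptotically E[X] ~ (c³/6)·n^{3(1−α)} = (1³/6)·n^{1} → ∞; triangles are abundant w.h.p.

E[X] ≈ 28.1686; in regime p = Θ(1/n^{2/3}) E[X] diverges (above the triangle threshold p ~ 1/n).


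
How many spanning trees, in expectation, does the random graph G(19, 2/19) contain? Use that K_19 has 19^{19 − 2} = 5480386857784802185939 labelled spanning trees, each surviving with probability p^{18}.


K_19 has 19^{19 − 2} = 5480386857784802185939 labelled spanning trees.
For each such spanning tree H, let X_H = 1 if all 18 edges of H are present in G. Then P[X_H = 1] = p^{18} = (2/19)^{18} = 262144/104127350297911241532841.
By linearity: E[X] = Σ_H E[X_H] = 5480386857784802185939 · p^{18} = 5480386857784802185939 · 262144/104127350297911241532841 = 262144/19.
Numerically: E[X] ≈ 1.38e+04.

E[X] = 5480386857784802185939 · (2/19)^{18} = 262144/19 ≈ 1.38e+04.


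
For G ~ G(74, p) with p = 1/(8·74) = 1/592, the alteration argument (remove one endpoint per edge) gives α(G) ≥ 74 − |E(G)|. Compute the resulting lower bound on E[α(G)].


E[|E(G)|] = C(74, 2)·p = 2701 · (1/592) = 73/16.
E[α(G)] ≥ n − E[|E(G)|] = 74 − 73/16 = 1111/16.
Numerically: ≈ 69.437500.
(This is only a lower bound; the true E[α(G)] may be larger.)

E[α(G)] ≥ 1111/16 ≈ 69.437500.


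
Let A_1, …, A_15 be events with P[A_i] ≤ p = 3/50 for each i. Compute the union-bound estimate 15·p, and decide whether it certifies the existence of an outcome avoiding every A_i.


Union bound: P[∪_{i=1}^{15} A_i] ≤ Σ_i P[A_i] ≤ 15·p = 15·(3/50) = 9/10.
Numerically: 9/10 ≈ 0.90000.
Is 9/10 < 1? YES.
Since P[∪ A_i] ≤ 9/10 < 1, the complement has P[∩ A_i^c] ≥ 1 − 9/10 = 1/10 > 0, so some outcome avoids every A_i.

15·p = 9/10 ≈ 0.90000; existence CERTIFIED by the union bound.


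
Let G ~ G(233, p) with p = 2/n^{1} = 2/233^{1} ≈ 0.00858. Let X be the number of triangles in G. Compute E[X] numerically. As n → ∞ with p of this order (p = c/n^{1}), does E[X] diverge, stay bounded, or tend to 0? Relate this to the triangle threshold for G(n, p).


Number of potential triangles: C(233, 3) = 2081156.
Each occurs with probability p³ ≈ (0.00858)³ ≈ 6.32444e-07.
By linearity: E[X] = C(233, 3)·p³ ≈ 2081156 · 6.32444e-07 ≈ 1.316.
Here α = 1, so p = 2/n is exactly at the triangle threshold p ~ 1/n. Asymptotically E[X] → c³/6 = 2³/6 = 4/3 ≈ 1.333, a bounded constant. In this regime the triangle count is asymptotically Poisson(c³/6).

E[X] ≈ 1.316; in regime p = Θ(1/n^{1}) E[X] stays bounded (at the triangle threshold p ~ 1/n).


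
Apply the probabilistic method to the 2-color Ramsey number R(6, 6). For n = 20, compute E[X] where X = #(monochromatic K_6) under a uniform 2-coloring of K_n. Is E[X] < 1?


E[X] = C(20, 6) · 2^{1 − 15} = 38760 · 2^{−14} = 38760/16384.
As a reduced fraction: E[X] = 4845/2048 ≈ 2.365723.
Is E[X] < 1? NO.
Since E[X] ≥ 1, the first-moment bound is inconclusive at n = 20; it does NOT by itself certify R(6, 6) > 20.

E[X] = 4845/2048 ≈ 2.365723; E[X] ≥ 1; first-moment method inconclusive here.


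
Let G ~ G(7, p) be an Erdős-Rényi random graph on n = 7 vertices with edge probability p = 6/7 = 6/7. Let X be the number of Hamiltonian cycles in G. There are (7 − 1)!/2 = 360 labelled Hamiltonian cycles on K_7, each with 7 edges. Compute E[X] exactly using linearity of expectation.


K_7 has (7 − 1)!/2 = 360 labelled Hamiltonian cycles.
For each such Hamiltonian cycle H, let X_H = 1 if all 7 edges of H are present in G. Then P[X_H = 1] = p^{7} = (6/7)^{7} = 279936/823543.
By linearity of expectation: E[X] = Σ_H E[X_H] = 360 · p^{7} = 360 · 279936/823543 = 100776960/823543.
Numerically: E[X] ≈ 122.4.

E[X] = 360 · (6/7)^{7} = 100776960/823543 ≈ 122.4.


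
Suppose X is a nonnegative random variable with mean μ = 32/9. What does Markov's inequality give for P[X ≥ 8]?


μ = E[X] = 32/9, a = 8.
Markov: P[X ≥ 8] ≤ μ/a = (32/9)/8 = 4/9.
Numerically: ≈ 0.44444.
(Since a = 8 > μ = 3.55556, the bound 4/9 is < 1 and informative.)

P[X ≥ 8] ≤ 4/9 ≈ 0.44444.


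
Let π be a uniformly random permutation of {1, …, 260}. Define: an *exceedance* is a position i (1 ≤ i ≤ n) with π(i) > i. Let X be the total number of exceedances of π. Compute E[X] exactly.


Write X = Σ_{i=1}^{260} X_i, where X_i = 1_{π(i) > i}.
For each fixed i, π(i) is uniform over {1, …, 260} (marginal of a uniform permutation), so P[π(i) > i] = (n − i)/n. Summing: Σ_{i=1}^{260} (n − i)/n = (0 + 1 + … + 259)/260 = 260(260 − 1)/(2·260) = (260 − 1)/2.
Hence E[X] = Σ_{i=1}^{260} (260 − i)/260 = 259/2 ≈ 129.5000.

E[X] = 259/2 = 129.5000.


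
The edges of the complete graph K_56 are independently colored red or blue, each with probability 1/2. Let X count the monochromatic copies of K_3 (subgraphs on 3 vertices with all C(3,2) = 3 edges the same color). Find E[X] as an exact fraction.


Let X = Σ_S X_S over the C(56, 3) = 27720 subsets S of size 3, where X_S = 1 if the K_3 on S is monochromatic.
For a fixed S, the K_3 on S has C(3, 2) = 3 edges. P[all 3 edges red] = (1/2)^3, and likewise for blue, so P[monochromatic] = 2·(1/2)^3 = 2^{1 − 3} = 1/4.
By linearity of expectation: E[X] = C(56, 3) · 2^{1 − 3} = 27720 · 1/4 = 6930.
Numerically: E[X] ≈ 6930.0000.

E[X] = C(56,3)·2^(1−C(3,2)) = 6930 ≈ 6930.0000.


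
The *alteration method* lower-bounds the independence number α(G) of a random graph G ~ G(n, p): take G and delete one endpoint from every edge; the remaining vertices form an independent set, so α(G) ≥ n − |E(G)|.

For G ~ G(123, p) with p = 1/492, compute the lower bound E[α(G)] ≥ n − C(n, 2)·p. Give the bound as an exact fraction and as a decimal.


E[|E(G)|] = C(123, 2)·p = 7503 · (1/492) = 61/4.
E[α(G)] ≥ n − E[|E(G)|] = 123 − 61/4 = 431/4.
Numerically: ≈ 107.750000.
(This is only a lower bound; the true E[α(G)] may be larger.)

E[α(G)] ≥ 431/4 ≈ 107.750000.


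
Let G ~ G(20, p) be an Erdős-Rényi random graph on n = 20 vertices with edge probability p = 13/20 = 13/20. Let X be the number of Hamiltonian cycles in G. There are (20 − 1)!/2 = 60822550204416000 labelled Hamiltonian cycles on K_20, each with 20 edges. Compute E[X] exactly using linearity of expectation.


K_20 has (20 − 1)!/2 = 60822550204416000 labelled Hamiltonian cycles.
For each such Hamiltonian cycle H, let X_H = 1 if all 20 edges of H are present in G. Then P[X_H = 1] = p^{20} = (13/20)^{20} = 19004963774880799438801/104857600000000000000000000.
Summing the indicators: E[X] = Σ_H E[X_H] = 60822550204416000 · p^{20} = 60822550204416000 · 19004963774880799438801/104857600000000000000000000 = 282209561360057334695429506990221/25600000000000000000.
Numerically: E[X] ≈ 1.102e+13.

E[X] = 60822550204416000 · (13/20)^{20} = 282209561360057334695429506990221/25600000000000000000 ≈ 1.102e+13.


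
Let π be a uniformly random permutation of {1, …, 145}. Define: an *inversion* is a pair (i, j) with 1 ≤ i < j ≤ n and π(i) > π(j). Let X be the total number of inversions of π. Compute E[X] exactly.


Write X = Σ X_I over the C(145, 2) = 10440 pairs i < j, with X_I the indicator of one inversion.
There are 10440 indicators.
For each fixed pair i < j, the values π(i) and π(j) are two distinct elements of {1, …, 145} in uniformly random order; by symmetry P[π(i) > π(j)] = 1/2.
By linearity: E[X] = 10440 · (1/2) = C(145, 2) · (1/2) = 10440/2 = 5220 ≈ 5220.000000.

E[X] = 5220 = 5220.000000.


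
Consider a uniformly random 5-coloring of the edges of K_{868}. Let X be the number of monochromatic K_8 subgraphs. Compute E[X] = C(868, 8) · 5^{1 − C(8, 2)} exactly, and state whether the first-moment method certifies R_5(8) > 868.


E[X] = C(868, 8) · 5^{1 − 28} = 7737261125902834428 · 5^{−27} = 7737261125902834428/7450580596923828125.
As a reduced fraction: E[X] = 7737261125902834428/7450580596923828125 ≈ 1.038478.
Is E[X] < 1? NO.
Since E[X] ≥ 1, the first-moment bound is inconclusive at n = 868; it does NOT by itself certify R_5(8) > 868.

E[X] = 7737261125902834428/7450580596923828125 ≈ 1.038478; E[X] ≥ 1; first-moment method inconclusive here.


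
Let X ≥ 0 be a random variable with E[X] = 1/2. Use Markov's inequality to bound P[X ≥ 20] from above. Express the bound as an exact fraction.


μ = E[X] = 1/2, a = 20.
Markov: P[X ≥ 20] ≤ μ/a = (1/2)/20 = 1/40.
Numerically: ≈ 0.025.
(Since a = 20 > μ = 0.500, the bound 1/40 is < 1 and informative.)

P[X ≥ 20] ≤ 1/40 ≈ 0.025.


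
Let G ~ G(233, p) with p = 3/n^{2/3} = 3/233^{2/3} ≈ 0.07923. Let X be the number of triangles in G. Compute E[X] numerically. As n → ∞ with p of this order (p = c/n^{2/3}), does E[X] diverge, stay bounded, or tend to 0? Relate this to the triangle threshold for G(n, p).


Number of potential triangles: C(233, 3) = 2081156.
Each occurs with probability p³ ≈ (0.07923)³ ≈ 4.973383e-04.
By linearity: E[X] = C(233, 3)·p³ ≈ 2081156 · 4.973383e-04 ≈ 1035.0386.
Since α = 2/3 < 1, p = c/n^{2/3} ≫ 1/n is above the triangle threshold p ~ 1/n. Asymptotically E[X] ~ (c³/6)·n^{3(1−α)} = (3³/6)·n^{1} → ∞; triangles are abundant w.h.p.

E[X] ≈ 1035.0386; in regime p = Θ(1/n^{2/3}) E[X] diverges (above the triangle threshold p ~ 1/n).


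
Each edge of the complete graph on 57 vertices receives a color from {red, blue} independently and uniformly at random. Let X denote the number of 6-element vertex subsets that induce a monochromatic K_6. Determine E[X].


Let X = Σ_S X_S over the C(57, 6) = 36288252 subsets S of size 6, where X_S = 1 if the K_6 on S is monochromatic.
For a fixed S, the K_6 on S has C(6, 2) = 15 edges. P[all 15 edges red] = (1/2)^15, and likewise for blue, so P[monochromatic] = 2·(1/2)^15 = 2^{1 − 15} = 1/16384.
By linearity of expectation: E[X] = C(57, 6) · 2^{1 − 15} = 36288252 · 1/16384 = 9072063/4096.
Numerically: E[X] ≈ 2214.859.

E[X] = C(57,6)·2^(1−C(6,2)) = 9072063/4096 ≈ 2214.859.


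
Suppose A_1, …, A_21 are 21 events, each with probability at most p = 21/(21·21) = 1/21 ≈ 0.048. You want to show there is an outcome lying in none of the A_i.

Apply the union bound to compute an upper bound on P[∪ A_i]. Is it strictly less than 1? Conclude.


Union bound: P[∪_{i=1}^{21} A_i] ≤ Σ_i P[A_i] ≤ 21·p = 21·(1/21) = 1.
Numerically: 1 ≈ 1.000.
Is 1 < 1? NO.
Since the bound 1 is ≥ 1, the union bound is uninformative here; it does NOT by itself certify existence.

21·p = 1 ≈ 1.000; existence NOT certified by the union bound.


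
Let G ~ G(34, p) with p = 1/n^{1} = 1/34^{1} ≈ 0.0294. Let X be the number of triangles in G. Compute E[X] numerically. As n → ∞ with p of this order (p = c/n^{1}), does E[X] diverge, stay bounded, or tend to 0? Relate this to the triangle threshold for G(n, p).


Number of potential triangles: C(34, 3) = 5984.
Each occurs with probability p³ ≈ (0.0294)³ ≈ 2.54427e-05.
By linearity: E[X] = C(34, 3)·p³ ≈ 5984 · 2.54427e-05 ≈ 0.152.
Here α = 1, so p = 1/n is exactly at the triangle threshold p ~ 1/n. Asymptotically E[X] → c³/6 = 1³/6 = 1/6 ≈ 0.167, a bounded constant. In this regime the triangle count is asymptotically Poisson(c³/6).

E[X] ≈ 0.152; in regime p = Θ(1/n^{1}) E[X] stays bounded (at the triangle threshold p ~ 1/n).


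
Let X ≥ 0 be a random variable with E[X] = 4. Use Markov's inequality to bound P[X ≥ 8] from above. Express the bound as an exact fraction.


μ = E[X] = 4, a = 8.
Markov: P[X ≥ 8] ≤ μ/a = (4)/8 = 1/2.
Numerically: ≈ 0.50000.
(Since a = 8 > μ = 4.00000, the bound 1/2 is < 1 and informative.)

P[X ≥ 8] ≤ 1/2 ≈ 0.50000.


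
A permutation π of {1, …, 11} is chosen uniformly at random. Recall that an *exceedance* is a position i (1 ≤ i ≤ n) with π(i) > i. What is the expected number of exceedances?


Write X = Σ_{i=1}^{11} X_i, where X_i = 1_{π(i) > i}.
For each fixed i, π(i) is uniform over {1, …, 11} (marginal of a uniform permutation), so P[π(i) > i] = (n − i)/n. Summing: Σ_{i=1}^{11} (n − i)/n = (0 + 1 + … + 10)/11 = 11(11 − 1)/(2·11) = (11 − 1)/2.
Hence E[X] = Σ_{i=1}^{11} (11 − i)/11 = 5 ≈ 5.000000.

E[X] = 5 = 5.000000.


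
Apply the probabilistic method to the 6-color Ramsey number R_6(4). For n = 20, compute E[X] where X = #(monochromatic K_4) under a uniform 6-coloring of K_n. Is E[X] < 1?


E[X] = C(20, 4) · 6^{1 − 6} = 4845 · 6^{−5} = 4845/7776.
As a reduced fraction: E[X] = 1615/2592 ≈ 0.6231.
Is E[X] < 1? YES.
Since E[X] < 1, there exists a 6-coloring of K_{20} with no monochromatic K_4; hence R_6(4) > 20.

E[X] = 1615/2592 ≈ 0.6231; E[X] < 1, so R_6(4) > 20.
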